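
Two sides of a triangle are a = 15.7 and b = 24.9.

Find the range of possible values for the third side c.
Triangle inequality: |a − b| < c < a + b
|a − b| = |15.7 − 24.9| = 9.2
a + b = 15.7 + 24.9 = 40.6

9.2 < c < 40.6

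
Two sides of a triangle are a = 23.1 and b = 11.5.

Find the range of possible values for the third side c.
Triangle inequality: |a − b| < c < a + b
|a − b| = |23.1 − 11.5| = 11.6
a + b = 23.1 + 11.5 = 34.6

11.6 < c < 34.6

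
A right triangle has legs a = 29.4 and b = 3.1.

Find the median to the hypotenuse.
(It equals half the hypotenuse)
Hypotenuse c = √(a² + b²) = √(864.36 + 9.61) = √873.97 ≈ 29.563
Median to hypotenuse = c/2 ≈ 29.563/2 ≈ 14.7815

Median = 14.78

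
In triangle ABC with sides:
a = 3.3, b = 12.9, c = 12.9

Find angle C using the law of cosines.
c² = a² + b² − 2ab·cos(C)  ⇒  cos(C) = (a² + b² − c²)/(2ab)
cos(C) = (3.3² + 12.9² − 12.9²)/(2·3.3·12.9) = (10.89 + 166.41 − 166.41)/85.14 = 10.89/85.14 ≈ 0.127907
C = arccos(0.127907) ≈ 82.6513°

C = 82.65°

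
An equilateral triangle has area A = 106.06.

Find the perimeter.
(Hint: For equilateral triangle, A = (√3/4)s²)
A = (√3/4)s²  ⇒  s² = 4A/√3 = 4·106.06/√3 = 424.24/1.73205 ≈ 244.935
s ≈ √244.935 ≈ 15.6504
Perimeter = 3s ≈ 3·15.6504 ≈ 46.9512

Perimeter = 46.95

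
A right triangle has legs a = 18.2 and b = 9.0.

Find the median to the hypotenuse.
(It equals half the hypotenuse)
Hypotenuse c = √(a² + b²) = √(331.24 + 81) = √412.24 ≈ 20.3037
Median to hypotenuse = c/2 ≈ 20.3037/2 ≈ 10.1518

Median = 10.15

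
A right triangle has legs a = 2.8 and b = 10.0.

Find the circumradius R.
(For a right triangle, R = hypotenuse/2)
Hypotenuse c = √(a² + b²) = √(7.84 + 100) = √107.84 ≈ 10.3846
R = c/2 ≈ 10.3846/2 ≈ 5.1923

R = 5.192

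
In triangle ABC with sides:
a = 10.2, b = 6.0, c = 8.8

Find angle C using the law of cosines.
c² = a² + b² − 2ab·cos(C)  ⇒  cos(C) = (a² + b² − c²)/(2ab)
cos(C) = (10.2² + 6.0² − 8.8²)/(2·10.2·6.0) = (104.04 + 36 − 77.44)/122.4 = 62.6/122.4 ≈ 0.511438
C = arccos(0.511438) ≈ 59.2403°

C = 59.24°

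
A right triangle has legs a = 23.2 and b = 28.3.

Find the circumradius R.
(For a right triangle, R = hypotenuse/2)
Hypotenuse c = √(a² + b²) = √(538.24 + 800.89) = √1339.13 ≈ 36.5941
R = c/2 ≈ 36.5941/2 ≈ 18.2971

R = 18.3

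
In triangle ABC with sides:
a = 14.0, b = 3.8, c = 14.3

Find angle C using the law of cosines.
c² = a² + b² − 2ab·cos(C)  ⇒  cos(C) = (a² + b² − c²)/(2ab)
cos(C) = (14.0² + 3.8² − 14.3²)/(2·14.0·3.8) = (196 + 14.44 − 204.49)/106.4 = 5.95/106.4 ≈ 0.0559211
C = arccos(0.0559211) ≈ 86.7943°

C = 86.79°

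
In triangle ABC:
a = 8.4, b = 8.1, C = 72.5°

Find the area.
Two sides and the included angle (SAS): A = ½·a·b·sin(C) = ½·8.4·8.1·sin(72.5°)
sin(72.5°) ≈ 0.953717
A ≈ ½·68.04·0.953717 = 34.02·0.953717 ≈ 32.4455

Area = 32.45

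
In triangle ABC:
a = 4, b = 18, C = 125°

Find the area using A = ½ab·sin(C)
A = ½·a·b·sin(C) = ½·4·18·sin(125°)
sin(125°) ≈ 0.819152
A ≈ ½·72·0.819152 = 36·0.819152 ≈ 29.4895

Area = 29.49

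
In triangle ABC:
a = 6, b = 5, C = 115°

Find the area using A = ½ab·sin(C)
A = ½·a·b·sin(C) = ½·6·5·sin(115°)
sin(115°) ≈ 0.906308
A ≈ ½·30·0.906308 = 15·0.906308 ≈ 13.5946

Area = 13.59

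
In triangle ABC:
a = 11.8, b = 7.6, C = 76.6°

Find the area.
Two sides and the included angle (SAS): A = ½·a·b·sin(C) = ½·11.8·7.6·sin(76.6°)
sin(76.6°) ≈ 0.972776
A ≈ ½·89.68·0.972776 = 44.84·0.972776 ≈ 43.6193

Area = 43.62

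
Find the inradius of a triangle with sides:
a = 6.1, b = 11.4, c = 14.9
r = Area/s where s is the semi-perimeter.
s = (6.1 + 11.4 + 14.9)/2 = 32.4/2 = 16.2
Area = √(s(s−a)(s−b)(s−c)) = √(16.2·10.1·4.8·1.3) ≈ √1020.99 ≈ 31.9529
r ≈ 31.9529/16.2 ≈ 1.9724

r = 1.972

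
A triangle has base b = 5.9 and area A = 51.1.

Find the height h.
A = ½·b·h  ⇒  h = 2A/b = 2·51.1/5.9 = 102.2/5.9 ≈ 17.322

h = 17.32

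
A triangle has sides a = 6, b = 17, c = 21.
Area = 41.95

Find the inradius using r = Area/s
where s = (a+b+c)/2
s = (6 + 17 + 21)/2 = 44/2 = 22
r = Area/s = 41.95/22 ≈ 1.90682

r = 1.907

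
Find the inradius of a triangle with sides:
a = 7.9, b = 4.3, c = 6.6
r = Area/s where s is the semi-perimeter.
s = (7.9 + 4.3 + 6.6)/2 = 18.8/2 = 9.4
Area = √(s(s−a)(s−b)(s−c)) = √(9.4·1.5·5.1·2.8) ≈ √201.348 ≈ 14.1897
r ≈ 14.1897/9.4 ≈ 1.50954

r = 1.51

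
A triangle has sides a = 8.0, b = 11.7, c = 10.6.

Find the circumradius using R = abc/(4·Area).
First find the area with Heron's formula.
s = (8.0 + 11.7 + 10.6)/2 = 15.15
Area = √(s(s−a)(s−b)(s−c)) = √(15.15·7.15·3.45·4.55) ≈ √1700.39 ≈ 41.2358
abc = 8.0·11.7·10.6 = 992.16
R = abc/(4·Area) ≈ 992.16/(4·41.2358) = 992.16/164.943 ≈ 6.01516

R = 6.015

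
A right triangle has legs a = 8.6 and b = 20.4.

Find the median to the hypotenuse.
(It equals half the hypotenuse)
Hypotenuse c = √(a² + b²) = √(73.96 + 416.16) = √490.12 ≈ 22.1387
Median to hypotenuse = c/2 ≈ 22.1387/2 ≈ 11.0693

Median = 11.07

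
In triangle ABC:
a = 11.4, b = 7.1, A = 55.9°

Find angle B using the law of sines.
a/sin(A) = b/sin(B)  ⇒  sin(B) = b·sin(A)/a = 7.1·sin(55.9°)/11.4
sin(55.9°) ≈ 0.82806
sin(B) ≈ 7.1·0.82806/11.4 ≈ 5.87923/11.4 ≈ 0.515722
B = arcsin(0.515722) ≈ 31.0457°
(Since b ≤ a we need B ≤ A, so the obtuse alternative 180° − 31.0457° ≈ 148.954° is rejected.)

B = 31.05°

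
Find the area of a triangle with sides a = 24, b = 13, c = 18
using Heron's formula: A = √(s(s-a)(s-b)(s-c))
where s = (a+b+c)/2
s = (24 + 13 + 18)/2 = 55/2 = 27.5
s − a = 3.5, s − b = 14.5, s − c = 9.5
s(s−a)(s−b)(s−c) = 27.5·3.5·14.5·9.5 = 13258.4375
Area = √13258.4375 ≈ 115.145

s = 27.5, Area = 115.1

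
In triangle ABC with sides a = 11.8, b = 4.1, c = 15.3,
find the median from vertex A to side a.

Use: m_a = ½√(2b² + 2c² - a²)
m_a = ½√(2·4.1² + 2·15.3² − 11.8²) = ½√(2·16.81 + 2·234.09 − 139.24) = ½√(33.62 + 468.18 − 139.24) = ½√362.56
√362.56 ≈ 19.041, so m_a ≈ 9.5205

m_a = 9.521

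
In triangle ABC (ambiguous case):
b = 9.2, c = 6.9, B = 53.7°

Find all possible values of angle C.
b/sin(B) = c/sin(C)  ⇒  sin(C) = c·sin(B)/b = 6.9·sin(53.7°)/9.2
sin(53.7°) ≈ 0.805928
sin(C) ≈ 6.9·0.805928/9.2 ≈ 5.56091/9.2 ≈ 0.604446
Candidate 1: C₁ = arcsin(0.604446) ≈ 37.189°  →  A = 180° − 53.7° − 37.189° ≈ 89.111° > 0, valid
Candidate 2: C₂ = 180° − C₁ ≈ 142.811°  →  A = 180° − 53.7° − 142.811° ≈ -16.511° ≤ 0, not a valid triangle

C = 37.19° (one solution)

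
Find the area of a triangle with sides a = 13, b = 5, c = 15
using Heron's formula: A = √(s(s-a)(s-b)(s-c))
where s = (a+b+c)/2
s = (13 + 5 + 15)/2 = 33/2 = 16.5
s − a = 3.5, s − b = 11.5, s − c = 1.5
s(s−a)(s−b)(s−c) = 16.5·3.5·11.5·1.5 = 996.1875
Area = √996.1875 ≈ 31.5624

s = 16.5, Area = 31.56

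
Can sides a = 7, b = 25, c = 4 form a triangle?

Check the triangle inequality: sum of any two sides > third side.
a + b vs c: 7 + 25 = 32 > 4  ✓
a + c vs b: 7 + 4 = 11 ≤ 25  ✗
b + c vs a: 25 + 4 = 29 > 7  ✓

No: 7 + 4 = 11 is not > 25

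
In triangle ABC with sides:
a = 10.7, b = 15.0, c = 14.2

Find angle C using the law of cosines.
c² = a² + b² − 2ab·cos(C)  ⇒  cos(C) = (a² + b² − c²)/(2ab)
cos(C) = (10.7² + 15.0² − 14.2²)/(2·10.7·15.0) = (114.49 + 225 − 201.64)/321 = 137.85/321 ≈ 0.429439
C = arccos(0.429439) ≈ 64.568°

C = 64.57°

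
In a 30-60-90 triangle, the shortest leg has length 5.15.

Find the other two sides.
In a 30-60-90 triangle the sides are in ratio 1 : √3 : 2 (short leg : long leg : hypotenuse).
Long leg = 5.15·√3 ≈ 5.15·1.73205 ≈ 8.92006
Hypotenuse = 2·5.15 = 10.3

Long leg = 5.15√3 = 8.92, Hypotenuse = 10.3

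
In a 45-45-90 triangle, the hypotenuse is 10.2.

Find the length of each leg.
In a 45-45-90 triangle hypotenuse = leg·√2, so leg = hypotenuse/√2.
Leg = 10.2/√2 ≈ 10.2/1.41421 ≈ 7.21249

Each leg = 7.212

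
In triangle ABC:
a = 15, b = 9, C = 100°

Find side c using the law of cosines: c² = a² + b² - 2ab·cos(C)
c² = 15² + 9² − 2·15·9·cos(100°)
cos(100°) ≈ -0.173648
c² ≈ 225 + 81 − 270·(-0.173648) ≈ 306 + 46.885 ≈ 352.885
c ≈ √352.885 ≈ 18.7852

c = 18.79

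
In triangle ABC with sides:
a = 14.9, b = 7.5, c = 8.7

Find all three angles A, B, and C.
Law of cosines for each angle (a² = 222.01, b² = 56.25, c² = 75.69):
cos(A) = (b² + c² − a²)/(2bc) = (56.25 + 75.69 − 222.01)/(2·7.5·8.7) = -90.07/130.5 ≈ -0.690192  ⇒  A ≈ 133.645°
cos(B) = (a² + c² − b²)/(2ac) = (222.01 + 75.69 − 56.25)/(2·14.9·8.7) = 241.45/259.26 ≈ 0.931304  ⇒  B ≈ 21.3609°
cos(C) = (a² + b² − c²)/(2ab) = (222.01 + 56.25 − 75.69)/(2·14.9·7.5) = 202.57/223.5 ≈ 0.906353  ⇒  C ≈ 24.9938°
Check: A + B + C ≈ 180°

A = 133.6°, B = 21.36°, C = 24.99°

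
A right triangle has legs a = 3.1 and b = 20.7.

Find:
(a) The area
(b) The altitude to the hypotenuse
(a) The legs are perpendicular, so Area = ½·a·b = ½·3.1·20.7 = ½·64.17 = 32.085
(b) Hypotenuse c = √(a² + b²) = √(9.61 + 428.49) = √438.1 ≈ 20.9308
    Area = ½·c·h_c  ⇒  h_c = 2·Area/c = 64.17/20.9308 ≈ 3.06581

Area = 32.085, h_c = 3.066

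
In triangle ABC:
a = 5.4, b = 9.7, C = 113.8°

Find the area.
Two sides and the included angle (SAS): A = ½·a·b·sin(C) = ½·5.4·9.7·sin(113.8°)
sin(113.8°) ≈ 0.91496
A ≈ ½·52.38·0.91496 = 26.19·0.91496 ≈ 23.9628

Area = 23.96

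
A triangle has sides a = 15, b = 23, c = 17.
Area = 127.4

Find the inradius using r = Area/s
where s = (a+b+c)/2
s = (15 + 23 + 17)/2 = 55/2 = 27.5
r = Area/s = 127.4/27.5 ≈ 4.63273

r = 4.633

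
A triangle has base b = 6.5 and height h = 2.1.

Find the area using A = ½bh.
A = ½·b·h = ½·6.5·2.1 = ½·13.65 = 6.825

Area = 6.825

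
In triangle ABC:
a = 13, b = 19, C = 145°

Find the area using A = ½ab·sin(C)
A = ½·a·b·sin(C) = ½·13·19·sin(145°)
sin(145°) ≈ 0.573576
A ≈ ½·247·0.573576 = 123.5·0.573576 ≈ 70.8367

Area = 70.84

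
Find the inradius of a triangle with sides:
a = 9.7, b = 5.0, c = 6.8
r = Area/s where s is the semi-perimeter.
s = (9.7 + 5.0 + 6.8)/2 = 21.5/2 = 10.75
Area = √(s(s−a)(s−b)(s−c)) = √(10.75·1.05·5.75·3.95) ≈ √256.367 ≈ 16.0115
r ≈ 16.0115/10.75 ≈ 1.48944

r = 1.489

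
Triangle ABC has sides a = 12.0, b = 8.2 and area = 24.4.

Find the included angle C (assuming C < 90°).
Area = ½·a·b·sin(C)  ⇒  sin(C) = 2·Area/(a·b) = 2·24.4/(12.0·8.2) = 48.8/98.4 ≈ 0.495935
C = arcsin(0.495935) ≈ 29.7314° (taking the acute solution since C < 90°)

C = 29.73°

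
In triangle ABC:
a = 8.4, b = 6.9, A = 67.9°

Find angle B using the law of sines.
a/sin(A) = b/sin(B)  ⇒  sin(B) = b·sin(A)/a = 6.9·sin(67.9°)/8.4
sin(67.9°) ≈ 0.926529
sin(B) ≈ 6.9·0.926529/8.4 ≈ 6.39305/8.4 ≈ 0.761077
B = arcsin(0.761077) ≈ 49.5592°
(Since b ≤ a we need B ≤ A, so the obtuse alternative 180° − 49.5592° ≈ 130.441° is rejected.)

B = 49.56°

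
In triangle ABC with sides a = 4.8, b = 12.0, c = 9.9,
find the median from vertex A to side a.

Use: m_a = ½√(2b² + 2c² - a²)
m_a = ½√(2·12.0² + 2·9.9² − 4.8²) = ½√(2·144 + 2·98.01 − 23.04) = ½√(288 + 196.02 − 23.04) = ½√460.98
√460.98 ≈ 21.4704, so m_a ≈ 10.7352

m_a = 10.74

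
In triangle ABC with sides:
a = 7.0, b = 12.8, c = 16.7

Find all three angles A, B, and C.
Law of cosines for each angle (a² = 49, b² = 163.84, c² = 278.89):
cos(A) = (b² + c² − a²)/(2bc) = (163.84 + 278.89 − 49)/(2·12.8·16.7) = 393.73/427.52 ≈ 0.920963  ⇒  A ≈ 22.9328°
cos(B) = (a² + c² − b²)/(2ac) = (49 + 278.89 − 163.84)/(2·7.0·16.7) = 164.05/233.8 ≈ 0.701668  ⇒  B ≈ 45.439°
cos(C) = (a² + b² − c²)/(2ab) = (49 + 163.84 − 278.89)/(2·7.0·12.8) = -66.05/179.2 ≈ -0.368583  ⇒  C ≈ 111.628°
Check: A + B + C ≈ 180°

A = 22.93°, B = 45.44°, C = 111.6°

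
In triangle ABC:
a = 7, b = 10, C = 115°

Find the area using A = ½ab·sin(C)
A = ½·a·b·sin(C) = ½·7·10·sin(115°)
sin(115°) ≈ 0.906308
A ≈ ½·70·0.906308 = 35·0.906308 ≈ 31.7208

Area = 31.72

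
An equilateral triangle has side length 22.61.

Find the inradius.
r = Area/s with s the semi-perimeter.
Area = (√3/4)·22.61² = (√3/4)·511.2121 ≈ 0.433013·511.2121 ≈ 221.361
s = 3·22.61/2 = 33.915
r ≈ 221.361/33.915 ≈ 6.52694
(Equivalently r = side/(2√3) = 22.61/3.4641 ≈ 6.52694.)

r = 6.527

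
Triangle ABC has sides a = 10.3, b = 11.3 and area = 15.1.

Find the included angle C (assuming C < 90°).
Area = ½·a·b·sin(C)  ⇒  sin(C) = 2·Area/(a·b) = 2·15.1/(10.3·11.3) = 30.2/116.39 ≈ 0.259472
C = arcsin(0.259472) ≈ 15.0388° (taking the acute solution since C < 90°)

C = 15.04°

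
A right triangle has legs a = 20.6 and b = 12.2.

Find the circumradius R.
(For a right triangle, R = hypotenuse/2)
Hypotenuse c = √(a² + b²) = √(424.36 + 148.84) = √573.2 ≈ 23.9416
R = c/2 ≈ 23.9416/2 ≈ 11.9708

R = 11.97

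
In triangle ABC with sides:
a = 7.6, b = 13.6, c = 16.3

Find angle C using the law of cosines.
c² = a² + b² − 2ab·cos(C)  ⇒  cos(C) = (a² + b² − c²)/(2ab)
cos(C) = (7.6² + 13.6² − 16.3²)/(2·7.6·13.6) = (57.76 + 184.96 − 265.69)/206.72 = -22.97/206.72 ≈ -0.111116
C = arccos(-0.111116) ≈ 96.3797°

C = 96.38°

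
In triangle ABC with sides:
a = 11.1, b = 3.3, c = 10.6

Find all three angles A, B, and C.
Law of cosines for each angle (a² = 123.21, b² = 10.89, c² = 112.36):
cos(A) = (b² + c² − a²)/(2bc) = (10.89 + 112.36 − 123.21)/(2·3.3·10.6) = 0.04/69.96 ≈ 0.000571755  ⇒  A ≈ 89.9672°
cos(B) = (a² + c² − b²)/(2ac) = (123.21 + 112.36 − 10.89)/(2·11.1·10.6) = 224.68/235.32 ≈ 0.954785  ⇒  B ≈ 17.2953°
cos(C) = (a² + b² − c²)/(2ab) = (123.21 + 10.89 − 112.36)/(2·11.1·3.3) = 21.74/73.26 ≈ 0.296751  ⇒  C ≈ 72.7374°
Check: A + B + C ≈ 180°

A = 89.97°, B = 17.3°, C = 72.74°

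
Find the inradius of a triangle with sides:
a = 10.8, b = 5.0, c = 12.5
r = Area/s where s is the semi-perimeter.
s = (10.8 + 5.0 + 12.5)/2 = 28.3/2 = 14.15
Area = √(s(s−a)(s−b)(s−c)) = √(14.15·3.35·9.15·1.65) ≈ √715.659 ≈ 26.7518
r ≈ 26.7518/14.15 ≈ 1.89059

r = 1.891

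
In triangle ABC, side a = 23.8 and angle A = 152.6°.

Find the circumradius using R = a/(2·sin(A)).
R = a/(2·sin(A)) = 23.8/(2·sin(152.6°))
sin(152.6°) ≈ 0.4602
R ≈ 23.8/(2·0.4602) = 23.8/0.9204 ≈ 25.8583

R = 25.86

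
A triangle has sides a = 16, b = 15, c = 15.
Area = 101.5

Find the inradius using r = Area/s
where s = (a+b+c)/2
s = (16 + 15 + 15)/2 = 46/2 = 23
r = Area/s = 101.5/23 ≈ 4.41304

r = 4.413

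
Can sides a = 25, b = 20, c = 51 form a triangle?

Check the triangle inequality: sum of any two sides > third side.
a + b vs c: 25 + 20 = 45 ≤ 51  ✗
a + c vs b: 25 + 51 = 76 > 20  ✓
b + c vs a: 20 + 51 = 71 > 25  ✓

No: 25 + 20 = 45 is not > 51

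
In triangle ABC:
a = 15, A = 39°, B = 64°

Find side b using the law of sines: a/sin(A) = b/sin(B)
a/sin(A) = b/sin(B)  ⇒  b = a·sin(B)/sin(A) = 15·sin(64°)/sin(39°)
sin(64°) ≈ 0.898794, sin(39°) ≈ 0.62932
b ≈ 15·0.898794/0.62932 ≈ 13.4819/0.62932 ≈ 21.423

b = 21.42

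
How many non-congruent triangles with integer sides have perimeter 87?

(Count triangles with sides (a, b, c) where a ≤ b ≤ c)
Let a ≤ b ≤ c with a + b + c = 87. The only binding inequality is a + b > c, i.e. 87 − c > c, so c < 87/2; and c ≥ 87/3 since c is the largest side.
So 29 ≤ c ≤ 43. For each c, b runs from ⌈(87 − c)/2⌉ up to c (then a = 87 − b − c satisfies 1 ≤ a ≤ b automatically), giving c − ⌈(87 − c)/2⌉ + 1 choices.
Summing over c: 1 + 2 + 4 + 5 + … + 20 + 22  (15 terms, c = 29, …, 43) = 169
Check (closed form: nearest integer to p²/48 for even p, (p+3)²/48 for odd p): (87+3)²/48 = 90²/48 = 8100/48 ≈ 168.75 → 169

169 triangles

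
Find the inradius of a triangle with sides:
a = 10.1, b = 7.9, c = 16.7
r = Area/s where s is the semi-perimeter.
s = (10.1 + 7.9 + 16.7)/2 = 34.7/2 = 17.35
Area = √(s(s−a)(s−b)(s−c)) = √(17.35·7.25·9.45·0.65) ≈ √772.65 ≈ 27.7966
r ≈ 27.7966/17.35 ≈ 1.60211

r = 1.602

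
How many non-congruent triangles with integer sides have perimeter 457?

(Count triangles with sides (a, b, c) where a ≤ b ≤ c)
Let a ≤ b ≤ c with a + b + c = 457. The only binding inequality is a + b > c, i.e. 457 − c > c, so c < 457/2; and c ≥ 457/3 since c is the largest side.
So 153 ≤ c ≤ 228. For each c, b runs from ⌈(457 − c)/2⌉ up to c (then a = 457 − b − c satisfies 1 ≤ a ≤ b automatically), giving c − ⌈(457 − c)/2⌉ + 1 choices.
Summing over c: 2 + 3 + 5 + 6 + … + 113 + 114  (76 terms, c = 153, …, 228) = 4408
Check (closed form: nearest integer to p²/48 for even p, (p+3)²/48 for odd p): (457+3)²/48 = 460²/48 = 211600/48 ≈ 4408.33 → 4408

4408 triangles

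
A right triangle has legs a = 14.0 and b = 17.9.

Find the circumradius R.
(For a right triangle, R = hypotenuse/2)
Hypotenuse c = √(a² + b²) = √(196 + 320.41) = √516.41 ≈ 22.7247
R = c/2 ≈ 22.7247/2 ≈ 11.3623

R = 11.36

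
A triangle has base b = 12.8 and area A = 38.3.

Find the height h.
A = ½·b·h  ⇒  h = 2A/b = 2·38.3/12.8 = 76.6/12.8 ≈ 5.98437

h = 5.984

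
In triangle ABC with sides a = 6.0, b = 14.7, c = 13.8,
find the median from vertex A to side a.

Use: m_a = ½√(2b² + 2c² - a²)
m_a = ½√(2·14.7² + 2·13.8² − 6.0²) = ½√(2·216.09 + 2·190.44 − 36) = ½√(432.18 + 380.88 − 36) = ½√777.06
√777.06 ≈ 27.8758, so m_a ≈ 13.9379

m_a = 13.94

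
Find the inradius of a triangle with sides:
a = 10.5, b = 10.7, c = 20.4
r = Area/s where s is the semi-perimeter.
s = (10.5 + 10.7 + 20.4)/2 = 41.6/2 = 20.8
Area = √(s(s−a)(s−b)(s−c)) = √(20.8·10.3·10.1·0.4) ≈ √865.53 ≈ 29.4199
r ≈ 29.4199/20.8 ≈ 1.41442

r = 1.414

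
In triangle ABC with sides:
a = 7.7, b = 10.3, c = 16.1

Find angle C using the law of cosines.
c² = a² + b² − 2ab·cos(C)  ⇒  cos(C) = (a² + b² − c²)/(2ab)
cos(C) = (7.7² + 10.3² − 16.1²)/(2·7.7·10.3) = (59.29 + 106.09 − 259.21)/158.62 = -93.83/158.62 ≈ -0.59154
C = arccos(-0.59154) ≈ 126.266°

C = 126.3°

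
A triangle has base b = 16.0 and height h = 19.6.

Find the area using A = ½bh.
A = ½·b·h = ½·16.0·19.6 = ½·313.6 = 156.8

Area = 156.8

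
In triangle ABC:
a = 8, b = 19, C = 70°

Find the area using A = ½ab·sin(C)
A = ½·a·b·sin(C) = ½·8·19·sin(70°)
sin(70°) ≈ 0.939693
A ≈ ½·152·0.939693 = 76·0.939693 ≈ 71.4166

Area = 71.42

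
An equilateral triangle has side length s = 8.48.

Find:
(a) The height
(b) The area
(a) The height splits the triangle into two 30-60-90 halves: h = s·√3/2 = 8.48·1.73205/2 ≈ 14.6878/2 ≈ 7.3439
(b) Area = (√3/4)·s² = (√3/4)·8.48² = (√3/4)·71.9104 ≈ 0.433013·71.9104 ≈ 31.1381

Height = 7.344, Area = 31.14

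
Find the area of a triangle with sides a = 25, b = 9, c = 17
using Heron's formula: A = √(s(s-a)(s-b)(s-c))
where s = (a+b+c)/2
s = (25 + 9 + 17)/2 = 51/2 = 25.5
s − a = 0.5, s − b = 16.5, s − c = 8.5
s(s−a)(s−b)(s−c) = 25.5·0.5·16.5·8.5 = 1788.1875
Area = √1788.1875 ≈ 42.287

s = 25.5, Area = 42.29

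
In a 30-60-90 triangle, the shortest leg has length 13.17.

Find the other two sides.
In a 30-60-90 triangle the sides are in ratio 1 : √3 : 2 (short leg : long leg : hypotenuse).
Long leg = 13.17·√3 ≈ 13.17·1.73205 ≈ 22.8111
Hypotenuse = 2·13.17 = 26.34

Long leg = 13.17√3 = 22.81, Hypotenuse = 26.34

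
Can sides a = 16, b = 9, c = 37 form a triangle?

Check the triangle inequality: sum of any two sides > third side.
a + b vs c: 16 + 9 = 25 ≤ 37  ✗
a + c vs b: 16 + 37 = 53 > 9  ✓
b + c vs a: 9 + 37 = 46 > 16  ✓

No: 16 + 9 = 25 is not > 37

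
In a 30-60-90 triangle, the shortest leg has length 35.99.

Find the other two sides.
In a 30-60-90 triangle the sides are in ratio 1 : √3 : 2 (short leg : long leg : hypotenuse).
Long leg = 35.99·√3 ≈ 35.99·1.73205 ≈ 62.3365
Hypotenuse = 2·35.99 = 71.98

Long leg = 35.99√3 = 62.34, Hypotenuse = 71.98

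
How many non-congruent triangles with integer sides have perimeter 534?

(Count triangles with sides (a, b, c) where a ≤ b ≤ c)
Let a ≤ b ≤ c with a + b + c = 534. The only binding inequality is a + b > c, i.e. 534 − c > c, so c < 534/2; and c ≥ 534/3 since c is the largest side.
So 178 ≤ c ≤ 266. For each c, b runs from ⌈(534 − c)/2⌉ up to c (then a = 534 − b − c satisfies 1 ≤ a ≤ b automatically), giving c − ⌈(534 − c)/2⌉ + 1 choices.
Summing over c: 1 + 2 + 4 + 5 + … + 131 + 133  (89 terms, c = 178, …, 266) = 5941
Check (closed form: nearest integer to p²/48 for even p, (p+3)²/48 for odd p): 534²/48 = 285156/48 ≈ 5940.75 → 5941

5941 triangles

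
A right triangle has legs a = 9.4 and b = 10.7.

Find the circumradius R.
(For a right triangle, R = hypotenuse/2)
Hypotenuse c = √(a² + b²) = √(88.36 + 114.49) = √202.85 ≈ 14.2425
R = c/2 ≈ 14.2425/2 ≈ 7.12127

R = 7.121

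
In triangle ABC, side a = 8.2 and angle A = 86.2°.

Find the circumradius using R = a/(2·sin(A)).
R = a/(2·sin(A)) = 8.2/(2·sin(86.2°))
sin(86.2°) ≈ 0.997801
R ≈ 8.2/(2·0.997801) = 8.2/1.9956 ≈ 4.10903

R = 4.109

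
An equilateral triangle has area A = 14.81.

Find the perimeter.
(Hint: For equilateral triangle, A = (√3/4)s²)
A = (√3/4)s²  ⇒  s² = 4A/√3 = 4·14.81/√3 = 59.24/1.73205 ≈ 34.2022
s ≈ √34.2022 ≈ 5.84827
Perimeter = 3s ≈ 3·5.84827 ≈ 17.5448

Perimeter = 17.54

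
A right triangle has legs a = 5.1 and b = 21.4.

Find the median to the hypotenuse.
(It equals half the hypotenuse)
Hypotenuse c = √(a² + b²) = √(26.01 + 457.96) = √483.97 ≈ 21.9993
Median to hypotenuse = c/2 ≈ 21.9993/2 ≈ 10.9997

Median = 11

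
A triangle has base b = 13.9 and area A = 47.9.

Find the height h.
A = ½·b·h  ⇒  h = 2A/b = 2·47.9/13.9 = 95.8/13.9 ≈ 6.89209

h = 6.892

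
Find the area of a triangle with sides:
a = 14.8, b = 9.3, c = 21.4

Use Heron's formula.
s = (14.8 + 9.3 + 21.4)/2 = 45.5/2 = 22.75
s − a = 7.95, s − b = 13.45, s − c = 1.35
s(s−a)(s−b)(s−c) = 22.75·7.95·13.45·1.35 ≈ 3284.01
Area = √3284.01 ≈ 57.3063

Area = 57.31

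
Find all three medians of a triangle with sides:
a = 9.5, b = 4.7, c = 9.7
Median formula: m_a = ½√(2b² + 2c² − a²) (and cyclically). a² = 90.25, b² = 22.09, c² = 94.09.
m_a = ½√(2·22.09 + 2·94.09 − 90.25) = ½√142.11 ≈ ½·11.921 ≈ 5.96049
m_b = ½√(2·90.25 + 2·94.09 − 22.09) = ½√346.59 ≈ ½·18.6169 ≈ 9.30846
m_c = ½√(2·90.25 + 2·22.09 − 94.09) = ½√130.59 ≈ ½·11.4276 ≈ 5.7138

m_a = 5.96, m_b = 9.308, m_c = 5.714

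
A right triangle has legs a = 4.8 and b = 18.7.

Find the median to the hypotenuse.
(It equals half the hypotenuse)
Hypotenuse c = √(a² + b²) = √(23.04 + 349.69) = √372.73 ≈ 19.3062
Median to hypotenuse = c/2 ≈ 19.3062/2 ≈ 9.65311

Median = 9.653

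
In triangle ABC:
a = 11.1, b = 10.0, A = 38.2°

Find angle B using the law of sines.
a/sin(A) = b/sin(B)  ⇒  sin(B) = b·sin(A)/a = 10.0·sin(38.2°)/11.1
sin(38.2°) ≈ 0.618408
sin(B) ≈ 10.0·0.618408/11.1 ≈ 6.18408/11.1 ≈ 0.557125
B = arcsin(0.557125) ≈ 33.8572°
(Since b ≤ a we need B ≤ A, so the obtuse alternative 180° − 33.8572° ≈ 146.143° is rejected.)

B = 33.86°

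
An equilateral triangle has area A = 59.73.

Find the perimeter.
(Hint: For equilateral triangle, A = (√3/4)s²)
A = (√3/4)s²  ⇒  s² = 4A/√3 = 4·59.73/√3 = 238.92/1.73205 ≈ 137.941
s ≈ √137.941 ≈ 11.7448
Perimeter = 3s ≈ 3·11.7448 ≈ 35.2344

Perimeter = 35.23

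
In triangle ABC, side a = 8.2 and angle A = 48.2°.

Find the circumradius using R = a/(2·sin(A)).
R = a/(2·sin(A)) = 8.2/(2·sin(48.2°))
sin(48.2°) ≈ 0.745476
R ≈ 8.2/(2·0.745476) = 8.2/1.49095 ≈ 5.49984

R = 5.5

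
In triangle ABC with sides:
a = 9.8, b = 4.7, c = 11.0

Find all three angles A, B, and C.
Law of cosines for each angle (a² = 96.04, b² = 22.09, c² = 121):
cos(A) = (b² + c² − a²)/(2bc) = (22.09 + 121 − 96.04)/(2·4.7·11.0) = 47.05/103.4 ≈ 0.455029  ⇒  A ≈ 62.9332°
cos(B) = (a² + c² − b²)/(2ac) = (96.04 + 121 − 22.09)/(2·9.8·11.0) = 194.95/215.6 ≈ 0.904221  ⇒  B ≈ 25.2815°
cos(C) = (a² + b² − c²)/(2ab) = (96.04 + 22.09 − 121)/(2·9.8·4.7) = -2.87/92.12 ≈ -0.031155  ⇒  C ≈ 91.7853°
Check: A + B + C ≈ 180°

A = 62.93°, B = 25.28°, C = 91.79°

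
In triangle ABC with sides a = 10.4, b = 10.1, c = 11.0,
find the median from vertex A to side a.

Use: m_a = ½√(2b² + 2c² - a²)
m_a = ½√(2·10.1² + 2·11.0² − 10.4²) = ½√(2·102.01 + 2·121 − 108.16) = ½√(204.02 + 242 − 108.16) = ½√337.86
√337.86 ≈ 18.381, so m_a ≈ 9.19048

m_a = 9.19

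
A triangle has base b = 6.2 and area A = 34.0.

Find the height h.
A = ½·b·h  ⇒  h = 2A/b = 2·34.0/6.2 = 68/6.2 ≈ 10.9677

h = 10.97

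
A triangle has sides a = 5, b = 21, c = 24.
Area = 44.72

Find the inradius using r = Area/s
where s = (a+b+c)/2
s = (5 + 21 + 24)/2 = 50/2 = 25
r = Area/s = 44.72/25 ≈ 1.7888

r = 1.789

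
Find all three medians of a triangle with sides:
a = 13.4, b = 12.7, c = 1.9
Median formula: m_a = ½√(2b² + 2c² − a²) (and cyclically). a² = 179.56, b² = 161.29, c² = 3.61.
m_a = ½√(2·161.29 + 2·3.61 − 179.56) = ½√150.24 ≈ ½·12.2572 ≈ 6.12862
m_b = ½√(2·179.56 + 2·3.61 − 161.29) = ½√205.05 ≈ ½·14.3196 ≈ 7.15978
m_c = ½√(2·179.56 + 2·161.29 − 3.61) = ½√678.09 ≈ ½·26.0402 ≈ 13.0201

m_a = 6.129, m_b = 7.16, m_c = 13.02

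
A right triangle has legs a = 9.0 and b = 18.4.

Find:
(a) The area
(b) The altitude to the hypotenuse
(a) The legs are perpendicular, so Area = ½·a·b = ½·9.0·18.4 = ½·165.6 = 82.8
(b) Hypotenuse c = √(a² + b²) = √(81 + 338.56) = √419.56 ≈ 20.4832
    Area = ½·c·h_c  ⇒  h_c = 2·Area/c = 165.6/20.4832 ≈ 8.08469

Area = 82.8, h_c = 8.085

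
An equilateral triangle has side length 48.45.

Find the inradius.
r = Area/s with s the semi-perimeter.
Area = (√3/4)·48.45² = (√3/4)·2347.4025 ≈ 0.433013·2347.4025 ≈ 1016.46
s = 3·48.45/2 = 72.675
r ≈ 1016.46/72.675 ≈ 13.9863
(Equivalently r = side/(2√3) = 48.45/3.4641 ≈ 13.9863.)

r = 13.99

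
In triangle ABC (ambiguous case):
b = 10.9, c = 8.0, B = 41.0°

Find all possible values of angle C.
b/sin(B) = c/sin(C)  ⇒  sin(C) = c·sin(B)/b = 8.0·sin(41.0°)/10.9
sin(41.0°) ≈ 0.656059
sin(C) ≈ 8.0·0.656059/10.9 ≈ 5.24847/10.9 ≈ 0.481511
Candidate 1: C₁ = arcsin(0.481511) ≈ 28.7841°  →  A = 180° − 41.0° − 28.7841° ≈ 110.216° > 0, valid
Candidate 2: C₂ = 180° − C₁ ≈ 151.216°  →  A = 180° − 41.0° − 151.216° ≈ -12.2159° ≤ 0, not a valid triangle

C = 28.78° (one solution)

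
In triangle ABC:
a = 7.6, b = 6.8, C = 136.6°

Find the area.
Two sides and the included angle (SAS): A = ½·a·b·sin(C) = ½·7.6·6.8·sin(136.6°)
sin(136.6°) ≈ 0.687088
A ≈ ½·51.68·0.687088 = 25.84·0.687088 ≈ 17.7543

Area = 17.75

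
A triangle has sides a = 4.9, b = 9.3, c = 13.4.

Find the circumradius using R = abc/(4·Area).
First find the area with Heron's formula.
s = (4.9 + 9.3 + 13.4)/2 = 13.8
Area = √(s(s−a)(s−b)(s−c)) = √(13.8·8.9·4.5·0.4) ≈ √221.076 ≈ 14.8686
abc = 4.9·9.3·13.4 = 610.638
R = abc/(4·Area) ≈ 610.638/(4·14.8686) = 610.638/59.4745 ≈ 10.2672

R = 10.27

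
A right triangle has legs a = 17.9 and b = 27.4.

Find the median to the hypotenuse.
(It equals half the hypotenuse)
Hypotenuse c = √(a² + b²) = √(320.41 + 750.76) = √1071.17 ≈ 32.7287
Median to hypotenuse = c/2 ≈ 32.7287/2 ≈ 16.3644

Median = 16.36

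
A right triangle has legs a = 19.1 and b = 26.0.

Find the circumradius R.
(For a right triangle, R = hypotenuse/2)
Hypotenuse c = √(a² + b²) = √(364.81 + 676) = √1040.81 ≈ 32.2616
R = c/2 ≈ 32.2616/2 ≈ 16.1308

R = 16.13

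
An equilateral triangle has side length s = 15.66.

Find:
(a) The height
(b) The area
(a) The height splits the triangle into two 30-60-90 halves: h = s·√3/2 = 15.66·1.73205/2 ≈ 27.1239/2 ≈ 13.562
(b) Area = (√3/4)·s² = (√3/4)·15.66² = (√3/4)·245.2356 ≈ 0.433013·245.2356 ≈ 106.19

Height = 13.56, Area = 106.2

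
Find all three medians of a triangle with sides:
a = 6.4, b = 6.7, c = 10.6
Median formula: m_a = ½√(2b² + 2c² − a²) (and cyclically). a² = 40.96, b² = 44.89, c² = 112.36.
m_a = ½√(2·44.89 + 2·112.36 − 40.96) = ½√273.54 ≈ ½·16.539 ≈ 8.26952
m_b = ½√(2·40.96 + 2·112.36 − 44.89) = ½√261.75 ≈ ½·16.1787 ≈ 8.08934
m_c = ½√(2·40.96 + 2·44.89 − 112.36) = ½√59.34 ≈ ½·7.70325 ≈ 3.85162

m_a = 8.27, m_b = 8.089, m_c = 3.852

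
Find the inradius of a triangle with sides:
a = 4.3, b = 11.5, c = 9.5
r = Area/s where s is the semi-perimeter.
s = (4.3 + 11.5 + 9.5)/2 = 25.3/2 = 12.65
Area = √(s(s−a)(s−b)(s−c)) = √(12.65·8.35·1.15·3.15) ≈ √382.636 ≈ 19.5611
r ≈ 19.5611/12.65 ≈ 1.54633

r = 1.546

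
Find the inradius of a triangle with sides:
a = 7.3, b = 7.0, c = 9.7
r = Area/s where s is the semi-perimeter.
s = (7.3 + 7.0 + 9.7)/2 = 24/2 = 12
Area = √(s(s−a)(s−b)(s−c)) = √(12·4.7·5·2.3) ≈ √648.6 ≈ 25.4676
r ≈ 25.4676/12 ≈ 2.1223

r = 2.122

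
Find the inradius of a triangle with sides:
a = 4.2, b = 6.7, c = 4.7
r = Area/s where s is the semi-perimeter.
s = (4.2 + 6.7 + 4.7)/2 = 15.6/2 = 7.8
Area = √(s(s−a)(s−b)(s−c)) = √(7.8·3.6·1.1·3.1) ≈ √95.7528 ≈ 9.78534
r ≈ 9.78534/7.8 ≈ 1.25453

r = 1.255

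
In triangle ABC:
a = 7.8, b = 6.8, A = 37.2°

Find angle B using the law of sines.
a/sin(A) = b/sin(B)  ⇒  sin(B) = b·sin(A)/a = 6.8·sin(37.2°)/7.8
sin(37.2°) ≈ 0.604599
sin(B) ≈ 6.8·0.604599/7.8 ≈ 4.11127/7.8 ≈ 0.527086
B = arcsin(0.527086) ≈ 31.8088°
(Since b ≤ a we need B ≤ A, so the obtuse alternative 180° − 31.8088° ≈ 148.191° is rejected.)

B = 31.81°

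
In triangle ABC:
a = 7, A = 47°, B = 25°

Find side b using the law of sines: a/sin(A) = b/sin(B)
a/sin(A) = b/sin(B)  ⇒  b = a·sin(B)/sin(A) = 7·sin(25°)/sin(47°)
sin(25°) ≈ 0.422618, sin(47°) ≈ 0.731354
b ≈ 7·0.422618/0.731354 ≈ 2.95833/0.731354 ≈ 4.045

b = 4.045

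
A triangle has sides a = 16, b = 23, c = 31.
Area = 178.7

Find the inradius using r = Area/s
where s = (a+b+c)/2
s = (16 + 23 + 31)/2 = 70/2 = 35
r = Area/s = 178.7/35 ≈ 5.10571

r = 5.106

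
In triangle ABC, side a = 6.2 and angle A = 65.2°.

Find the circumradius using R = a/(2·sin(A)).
R = a/(2·sin(A)) = 6.2/(2·sin(65.2°))
sin(65.2°) ≈ 0.907777
R ≈ 6.2/(2·0.907777) = 6.2/1.81555 ≈ 3.41493

R = 3.415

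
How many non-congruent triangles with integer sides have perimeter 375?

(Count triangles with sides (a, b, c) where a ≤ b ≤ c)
Let a ≤ b ≤ c with a + b + c = 375. The only binding inequality is a + b > c, i.e. 375 − c > c, so c < 375/2; and c ≥ 375/3 since c is the largest side.
So 125 ≤ c ≤ 187. For each c, b runs from ⌈(375 − c)/2⌉ up to c (then a = 375 − b − c satisfies 1 ≤ a ≤ b automatically), giving c − ⌈(375 − c)/2⌉ + 1 choices.
Summing over c: 1 + 2 + 4 + 5 + … + 92 + 94  (63 terms, c = 125, …, 187) = 2977
Check (closed form: nearest integer to p²/48 for even p, (p+3)²/48 for odd p): (375+3)²/48 = 378²/48 = 142884/48 ≈ 2976.75 → 2977

2977 triangles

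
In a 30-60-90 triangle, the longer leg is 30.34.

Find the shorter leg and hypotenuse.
In a 30-60-90 triangle the sides are in ratio 1 : √3 : 2, so short leg = long leg/√3 and hypotenuse = 2·(short leg).
Short leg = 30.34/√3 ≈ 30.34/1.73205 ≈ 17.5168
Hypotenuse = 2·17.5168 ≈ 35.0336

Short leg = 17.52, Hypotenuse = 35.03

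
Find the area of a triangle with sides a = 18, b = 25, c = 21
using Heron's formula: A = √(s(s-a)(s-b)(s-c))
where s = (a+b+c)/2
s = (18 + 25 + 21)/2 = 64/2 = 32
s − a = 14, s − b = 7, s − c = 11
s(s−a)(s−b)(s−c) = 32·14·7·11 = 34496
Area = √34496 ≈ 185.731

s = 32.0, Area = 185.7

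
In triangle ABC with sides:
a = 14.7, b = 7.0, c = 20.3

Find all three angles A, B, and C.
Law of cosines for each angle (a² = 216.09, b² = 49, c² = 412.09):
cos(A) = (b² + c² − a²)/(2bc) = (49 + 412.09 − 216.09)/(2·7.0·20.3) = 245/284.2 ≈ 0.862069  ⇒  A ≈ 30.4503°
cos(B) = (a² + c² − b²)/(2ac) = (216.09 + 412.09 − 49)/(2·14.7·20.3) = 579.18/596.82 ≈ 0.970443  ⇒  B ≈ 13.965°
cos(C) = (a² + b² − c²)/(2ab) = (216.09 + 49 − 412.09)/(2·14.7·7.0) = -147/205.8 ≈ -0.714286  ⇒  C ≈ 135.585°
Check: A + B + C ≈ 180°

A = 30.45°, B = 13.96°, C = 135.6°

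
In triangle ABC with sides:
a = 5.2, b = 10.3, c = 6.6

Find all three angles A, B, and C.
Law of cosines for each angle (a² = 27.04, b² = 106.09, c² = 43.56):
cos(A) = (b² + c² − a²)/(2bc) = (106.09 + 43.56 − 27.04)/(2·10.3·6.6) = 122.61/135.96 ≈ 0.901809  ⇒  A ≈ 25.6031°
cos(B) = (a² + c² − b²)/(2ac) = (27.04 + 43.56 − 106.09)/(2·5.2·6.6) = -35.49/68.64 ≈ -0.517045  ⇒  B ≈ 121.134°
cos(C) = (a² + b² − c²)/(2ab) = (27.04 + 106.09 − 43.56)/(2·5.2·10.3) = 89.57/107.12 ≈ 0.836165  ⇒  C ≈ 33.2627°
Check: A + B + C ≈ 180°

A = 25.6°, B = 121.1°, C = 33.26°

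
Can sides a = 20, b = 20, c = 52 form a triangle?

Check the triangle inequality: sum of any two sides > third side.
a + b vs c: 20 + 20 = 40 ≤ 52  ✗
a + c vs b: 20 + 52 = 72 > 20  ✓
b + c vs a: 20 + 52 = 72 > 20  ✓

No: 20 + 20 = 40 is not > 52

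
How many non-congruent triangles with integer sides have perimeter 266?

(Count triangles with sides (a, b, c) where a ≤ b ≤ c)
Let a ≤ b ≤ c with a + b + c = 266. The only binding inequality is a + b > c, i.e. 266 − c > c, so c < 266/2; and c ≥ 266/3 since c is the largest side.
So 89 ≤ c ≤ 132. For each c, b runs from ⌈(266 − c)/2⌉ up to c (then a = 266 − b − c satisfies 1 ≤ a ≤ b automatically), giving c − ⌈(266 − c)/2⌉ + 1 choices.
Summing over c: 1 + 3 + 4 + 6 + … + 64 + 66  (44 terms, c = 89, …, 132) = 1474
Check (closed form: nearest integer to p²/48 for even p, (p+3)²/48 for odd p): 266²/48 = 70756/48 ≈ 1474.08 → 1474

1474 triangles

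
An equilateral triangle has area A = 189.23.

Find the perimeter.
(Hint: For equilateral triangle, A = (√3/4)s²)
A = (√3/4)s²  ⇒  s² = 4A/√3 = 4·189.23/√3 = 756.92/1.73205 ≈ 437.008
s ≈ √437.008 ≈ 20.9047
Perimeter = 3s ≈ 3·20.9047 ≈ 62.7142

Perimeter = 62.71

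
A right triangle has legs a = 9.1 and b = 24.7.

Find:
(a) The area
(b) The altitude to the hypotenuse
(a) The legs are perpendicular, so Area = ½·a·b = ½·9.1·24.7 = ½·224.77 = 112.385
(b) Hypotenuse c = √(a² + b²) = √(82.81 + 610.09) = √692.9 ≈ 26.323
    Area = ½·c·h_c  ⇒  h_c = 2·Area/c = 224.77/26.323 ≈ 8.53892

Area = 112.385, h_c = 8.539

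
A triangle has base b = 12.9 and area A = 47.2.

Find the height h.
A = ½·b·h  ⇒  h = 2A/b = 2·47.2/12.9 = 94.4/12.9 ≈ 7.31783

h = 7.318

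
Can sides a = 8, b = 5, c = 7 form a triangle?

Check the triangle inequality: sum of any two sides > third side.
a + b vs c: 8 + 5 = 13 > 7  ✓
a + c vs b: 8 + 7 = 15 > 5  ✓
b + c vs a: 5 + 7 = 12 > 8  ✓

Yes, triangle inequality satisfied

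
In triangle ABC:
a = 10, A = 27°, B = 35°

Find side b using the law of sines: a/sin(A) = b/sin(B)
a/sin(A) = b/sin(B)  ⇒  b = a·sin(B)/sin(A) = 10·sin(35°)/sin(27°)
sin(35°) ≈ 0.573576, sin(27°) ≈ 0.45399
b ≈ 10·0.573576/0.45399 ≈ 5.73576/0.45399 ≈ 12.6341

b = 12.63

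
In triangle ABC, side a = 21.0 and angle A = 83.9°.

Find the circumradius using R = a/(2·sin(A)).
R = a/(2·sin(A)) = 21.0/(2·sin(83.9°))
sin(83.9°) ≈ 0.994338
R ≈ 21.0/(2·0.994338) = 21.0/1.98868 ≈ 10.5598

R = 10.56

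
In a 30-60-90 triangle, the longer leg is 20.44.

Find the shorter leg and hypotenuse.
In a 30-60-90 triangle the sides are in ratio 1 : √3 : 2, so short leg = long leg/√3 and hypotenuse = 2·(short leg).
Short leg = 20.44/√3 ≈ 20.44/1.73205 ≈ 11.801
Hypotenuse = 2·11.801 ≈ 23.6021

Short leg = 11.8, Hypotenuse = 23.6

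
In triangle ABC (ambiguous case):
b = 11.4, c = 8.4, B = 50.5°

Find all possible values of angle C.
b/sin(B) = c/sin(C)  ⇒  sin(C) = c·sin(B)/b = 8.4·sin(50.5°)/11.4
sin(50.5°) ≈ 0.771625
sin(C) ≈ 8.4·0.771625/11.4 ≈ 6.48165/11.4 ≈ 0.568565
Candidate 1: C₁ = arcsin(0.568565) ≈ 34.6503°  →  A = 180° − 50.5° − 34.6503° ≈ 94.8497° > 0, valid
Candidate 2: C₂ = 180° − C₁ ≈ 145.35°  →  A = 180° − 50.5° − 145.35° ≈ -15.8497° ≤ 0, not a valid triangle

C = 34.65° (one solution)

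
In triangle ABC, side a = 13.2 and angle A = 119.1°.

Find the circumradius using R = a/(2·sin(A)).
R = a/(2·sin(A)) = 13.2/(2·sin(119.1°))
sin(119.1°) ≈ 0.873772
R ≈ 13.2/(2·0.873772) = 13.2/1.74754 ≈ 7.55346

R = 7.553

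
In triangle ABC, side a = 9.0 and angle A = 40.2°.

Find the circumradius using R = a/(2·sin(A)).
R = a/(2·sin(A)) = 9.0/(2·sin(40.2°))
sin(40.2°) ≈ 0.645458
R ≈ 9.0/(2·0.645458) = 9.0/1.29092 ≈ 6.9718

R = 6.972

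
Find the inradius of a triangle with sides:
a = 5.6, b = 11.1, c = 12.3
r = Area/s where s is the semi-perimeter.
s = (5.6 + 11.1 + 12.3)/2 = 29/2 = 14.5
Area = √(s(s−a)(s−b)(s−c)) = √(14.5·8.9·3.4·2.2) ≈ √965.294 ≈ 31.0692
r ≈ 31.0692/14.5 ≈ 2.1427

r = 2.143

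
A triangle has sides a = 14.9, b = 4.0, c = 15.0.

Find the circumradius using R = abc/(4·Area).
First find the area with Heron's formula.
s = (14.9 + 4.0 + 15.0)/2 = 16.95
Area = √(s(s−a)(s−b)(s−c)) = √(16.95·2.05·12.95·1.95) ≈ √877.461 ≈ 29.622
abc = 14.9·4.0·15.0 = 894
R = abc/(4·Area) ≈ 894/(4·29.622) = 894/118.488 ≈ 7.54507

R = 7.545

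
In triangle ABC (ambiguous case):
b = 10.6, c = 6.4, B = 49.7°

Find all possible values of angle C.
b/sin(B) = c/sin(C)  ⇒  sin(C) = c·sin(B)/b = 6.4·sin(49.7°)/10.6
sin(49.7°) ≈ 0.762668
sin(C) ≈ 6.4·0.762668/10.6 ≈ 4.88108/10.6 ≈ 0.460479
Candidate 1: C₁ = arcsin(0.460479) ≈ 27.418°  →  A = 180° − 49.7° − 27.418° ≈ 102.882° > 0, valid
Candidate 2: C₂ = 180° − C₁ ≈ 152.582°  →  A = 180° − 49.7° − 152.582° ≈ -22.282° ≤ 0, not a valid triangle

C = 27.42° (one solution)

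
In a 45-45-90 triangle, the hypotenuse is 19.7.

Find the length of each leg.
In a 45-45-90 triangle hypotenuse = leg·√2, so leg = hypotenuse/√2.
Leg = 19.7/√2 ≈ 19.7/1.41421 ≈ 13.93

Each leg = 13.93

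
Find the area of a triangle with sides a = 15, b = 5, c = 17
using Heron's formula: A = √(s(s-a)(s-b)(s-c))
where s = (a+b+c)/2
s = (15 + 5 + 17)/2 = 37/2 = 18.5
s − a = 3.5, s − b = 13.5, s − c = 1.5
s(s−a)(s−b)(s−c) = 18.5·3.5·13.5·1.5 = 1311.1875
Area = √1311.1875 ≈ 36.2103

s = 18.5, Area = 36.21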